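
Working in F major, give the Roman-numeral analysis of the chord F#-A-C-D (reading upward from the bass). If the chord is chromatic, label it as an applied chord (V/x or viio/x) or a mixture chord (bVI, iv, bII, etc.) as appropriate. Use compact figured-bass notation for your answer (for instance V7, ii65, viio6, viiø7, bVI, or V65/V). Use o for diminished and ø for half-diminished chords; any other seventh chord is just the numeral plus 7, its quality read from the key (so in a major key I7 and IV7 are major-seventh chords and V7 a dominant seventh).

Stacked in thirds the chord is D-F#-A-C: a dominant seventh chord on D.
D is not a diatonic chord root with this quality in F major, but it lies a perfect fifth above G (ii), so the chord functions as an applied dominant of ii.
With F# in the bass the chord is in first inversion, so the figured bass is 65.

V65/ii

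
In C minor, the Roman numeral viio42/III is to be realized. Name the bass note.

The applied chord viio42/III is rooted on D: D-F-Ab-Cb.
The figure 42 means third inversion — the seventh is in the bass.

Cb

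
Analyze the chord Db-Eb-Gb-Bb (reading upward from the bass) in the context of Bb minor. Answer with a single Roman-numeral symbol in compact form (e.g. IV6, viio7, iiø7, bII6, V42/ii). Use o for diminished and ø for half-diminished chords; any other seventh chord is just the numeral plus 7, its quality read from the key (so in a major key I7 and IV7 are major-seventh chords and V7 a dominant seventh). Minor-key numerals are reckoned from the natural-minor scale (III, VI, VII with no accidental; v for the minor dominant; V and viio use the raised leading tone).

Stacked in thirds the chord is Eb-Gb-Bb-Db: a minor seventh chord on Eb.
In Bb minor, Eb is the subdominant; the diatonic minor seventh chord there is iv7.
With Db in the bass the chord is in third inversion, so the figured bass is 42.

iv42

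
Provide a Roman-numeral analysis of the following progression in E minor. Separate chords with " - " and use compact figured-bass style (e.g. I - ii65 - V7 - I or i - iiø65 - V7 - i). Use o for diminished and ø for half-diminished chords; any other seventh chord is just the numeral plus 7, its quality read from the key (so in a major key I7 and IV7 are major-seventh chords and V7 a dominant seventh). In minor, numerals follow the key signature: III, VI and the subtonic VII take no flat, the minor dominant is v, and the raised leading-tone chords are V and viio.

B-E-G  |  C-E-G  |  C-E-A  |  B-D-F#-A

i64 - VI - iv6 - v7

B-E-G: minor triad on E = scale degree 1 → i64.
C-E-G: root C is the submediant; major triad there is VI.
C-E-A has root A, degree 4 in E minor, so iv6.
B-D-F#-A: root B is the dominant; minor seventh chord there is v7.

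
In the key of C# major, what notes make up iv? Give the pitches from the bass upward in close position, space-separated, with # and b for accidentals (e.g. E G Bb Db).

F# A C#

Scale degree 4 in C# major is F#; here the chord built on it is altered to a minor triad. iv is the minor subdominant, borrowed from the parallel minor.
So the chord is F#-A-C#, a minor triad.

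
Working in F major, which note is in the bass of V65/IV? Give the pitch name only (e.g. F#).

A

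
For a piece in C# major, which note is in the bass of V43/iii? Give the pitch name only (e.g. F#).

The applied chord V43/iii is rooted on B#: B#-D##-F##-A#.
The figure 43 means second inversion — the fifth is in the bass.

F##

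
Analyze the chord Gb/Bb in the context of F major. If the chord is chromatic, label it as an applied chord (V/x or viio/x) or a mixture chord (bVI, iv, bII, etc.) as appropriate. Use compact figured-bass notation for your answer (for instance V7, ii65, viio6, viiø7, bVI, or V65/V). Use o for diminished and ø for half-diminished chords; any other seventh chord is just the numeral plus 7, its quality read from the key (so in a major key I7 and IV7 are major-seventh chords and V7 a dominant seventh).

The pitches Gb-Bb-Db form a major triad rooted on Gb.
Gb is the lowered second degree of F major (diatonic 2 would be G). This is the Neapolitan sixth — a major triad on the lowered second degree, here in its customary first inversion.
With Bb in the bass the chord is in first inversion, so the figured bass is 6.

bII6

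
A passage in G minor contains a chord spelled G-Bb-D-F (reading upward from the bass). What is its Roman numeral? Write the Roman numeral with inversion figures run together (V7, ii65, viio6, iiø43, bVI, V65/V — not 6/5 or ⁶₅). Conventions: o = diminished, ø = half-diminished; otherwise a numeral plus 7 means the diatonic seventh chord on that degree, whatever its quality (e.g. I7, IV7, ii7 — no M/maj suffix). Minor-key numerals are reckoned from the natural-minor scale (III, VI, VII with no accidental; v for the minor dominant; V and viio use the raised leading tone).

i7

Stacked in thirds the chord is G-Bb-D-F: a minor seventh chord on G.
In G minor, G is the tonic; the diatonic minor seventh chord there is i7.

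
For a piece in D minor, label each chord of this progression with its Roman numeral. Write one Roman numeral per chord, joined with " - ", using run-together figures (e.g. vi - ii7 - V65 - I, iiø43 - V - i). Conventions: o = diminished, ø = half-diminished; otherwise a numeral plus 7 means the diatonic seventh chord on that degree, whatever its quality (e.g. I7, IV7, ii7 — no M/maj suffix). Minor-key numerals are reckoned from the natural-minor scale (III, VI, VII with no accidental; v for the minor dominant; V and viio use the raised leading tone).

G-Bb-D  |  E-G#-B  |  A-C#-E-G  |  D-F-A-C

iv - V/V - V7 - i7

G-Bb-D: root G is the subdominant; minor triad there is iv.
E-G#-B: chromatic; E is V of V, so V/V.
A-C#-E-G: dominant seventh chord on A = scale degree 5 → V7.
D-F-A-C has root D, degree 1 in D minor, so i7.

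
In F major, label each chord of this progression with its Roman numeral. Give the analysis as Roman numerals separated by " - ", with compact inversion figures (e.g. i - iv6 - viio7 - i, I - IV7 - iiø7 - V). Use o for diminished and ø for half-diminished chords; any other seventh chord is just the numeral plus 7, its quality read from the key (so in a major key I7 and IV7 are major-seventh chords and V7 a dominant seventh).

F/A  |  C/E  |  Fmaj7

F/A has root F, degree 1 in F major, so I6.
C/E: major triad on C = scale degree 5 → V6.
Fmaj7 has root F, degree 1 in F major, so I7.

I6 - V6 - I7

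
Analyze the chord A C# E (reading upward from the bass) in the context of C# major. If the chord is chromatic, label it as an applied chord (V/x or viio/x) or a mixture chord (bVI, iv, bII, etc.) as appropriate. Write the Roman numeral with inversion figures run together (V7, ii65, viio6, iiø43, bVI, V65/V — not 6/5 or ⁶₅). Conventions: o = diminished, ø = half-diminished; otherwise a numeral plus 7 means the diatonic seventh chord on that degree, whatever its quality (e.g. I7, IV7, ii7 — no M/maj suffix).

Stacked in thirds the chord is A-C#-E: a major triad on A.
A is the lowered sixth degree of C# major (diatonic 6 would be A#). This is a major triad on the lowered sixth degree, borrowed from the parallel minor.

bVI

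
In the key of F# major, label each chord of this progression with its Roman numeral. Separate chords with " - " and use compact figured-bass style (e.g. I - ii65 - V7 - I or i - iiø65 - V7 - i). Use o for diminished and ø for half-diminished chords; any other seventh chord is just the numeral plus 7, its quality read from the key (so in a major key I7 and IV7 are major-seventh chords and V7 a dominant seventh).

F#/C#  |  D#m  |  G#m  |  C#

I64 - vi - ii - V

F#/C#: root F# is the tonic; major triad there is I64.
D#m has root D#, degree 6 in F# major, so vi.
G#m: root G# is the supertonic; minor triad there is ii.
C#: major triad on C# = scale degree 5 → V.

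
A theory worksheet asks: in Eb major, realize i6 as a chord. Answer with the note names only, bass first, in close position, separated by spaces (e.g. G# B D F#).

Gb Bb Eb

Scale degree 1 in Eb major is Eb; here the chord built on it is altered to a minor triad. i6 is the minor tonic, borrowed from the parallel minor.
So the chord is Eb-Gb-Bb, a minor triad.
The figured bass 6 indicates first inversion, placing the third (Gb) in the bass: Gb-Bb-Eb.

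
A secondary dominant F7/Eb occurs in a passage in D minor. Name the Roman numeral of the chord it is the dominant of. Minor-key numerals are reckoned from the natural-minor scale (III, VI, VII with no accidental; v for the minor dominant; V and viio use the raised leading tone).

VI

The chord is a dominant seventh chord on F.
A dominant resolves down a perfect fifth: F → Bb. In D minor, Bb is scale degree 6, i.e. VI.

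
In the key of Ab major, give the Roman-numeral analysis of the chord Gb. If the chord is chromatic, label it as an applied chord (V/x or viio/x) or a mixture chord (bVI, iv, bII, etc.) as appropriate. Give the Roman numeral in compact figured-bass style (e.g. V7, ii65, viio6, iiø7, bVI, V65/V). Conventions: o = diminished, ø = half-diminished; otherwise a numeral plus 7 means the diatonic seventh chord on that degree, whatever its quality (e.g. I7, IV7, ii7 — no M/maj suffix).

Stacked in thirds the chord is Gb-Bb-Db: a major triad on Gb.
Gb is the lowered seventh degree of Ab major (diatonic 7 would be G). This is a major triad on the lowered seventh degree (the subtonic), borrowed from the parallel minor.

bVII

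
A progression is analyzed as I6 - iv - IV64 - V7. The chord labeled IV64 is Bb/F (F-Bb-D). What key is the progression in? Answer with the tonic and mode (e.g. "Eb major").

F major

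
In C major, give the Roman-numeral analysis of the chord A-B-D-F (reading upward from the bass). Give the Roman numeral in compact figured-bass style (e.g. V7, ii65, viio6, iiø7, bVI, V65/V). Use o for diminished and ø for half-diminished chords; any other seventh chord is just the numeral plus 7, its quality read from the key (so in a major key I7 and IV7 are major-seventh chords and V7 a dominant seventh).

viiø42

Stacked in thirds the chord is B-D-F-A: a half-diminished seventh chord on B.
In C major, B is the leading tone; the diatonic half-diminished seventh chord there is viiø7.
With A in the bass the chord is in third inversion, so the figured bass is 42.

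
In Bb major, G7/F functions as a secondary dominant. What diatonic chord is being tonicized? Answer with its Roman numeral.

ii

The chord is a dominant seventh chord on G.
A dominant resolves down a perfect fifth: G → C. In Bb major, C is scale degree 2, i.e. ii.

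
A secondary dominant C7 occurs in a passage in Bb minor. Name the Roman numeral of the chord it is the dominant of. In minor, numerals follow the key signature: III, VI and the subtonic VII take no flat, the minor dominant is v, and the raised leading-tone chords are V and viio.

The chord is a dominant seventh chord on C.
A dominant resolves down a perfect fifth: C → F. In Bb minor, F is scale degree 5, i.e. V.

V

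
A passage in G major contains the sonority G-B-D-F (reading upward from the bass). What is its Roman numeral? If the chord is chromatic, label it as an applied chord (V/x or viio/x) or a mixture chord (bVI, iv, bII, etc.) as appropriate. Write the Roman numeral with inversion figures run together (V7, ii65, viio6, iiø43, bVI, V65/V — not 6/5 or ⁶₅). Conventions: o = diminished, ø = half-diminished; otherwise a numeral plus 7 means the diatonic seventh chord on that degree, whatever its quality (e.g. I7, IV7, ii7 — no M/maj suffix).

Stacked in thirds the chord is G-B-D-F: a dominant seventh chord on G.
G is not a diatonic chord root with this quality in G major, but it lies a perfect fifth above C (IV), so the chord functions as an applied dominant of IV.

V7/IV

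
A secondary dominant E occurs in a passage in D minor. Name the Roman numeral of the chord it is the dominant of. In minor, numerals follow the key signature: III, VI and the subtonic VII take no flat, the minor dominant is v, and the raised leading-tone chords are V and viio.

The chord is a major triad on E.
A dominant resolves down a perfect fifth: E → A. In D minor, A is scale degree 5, i.e. V.

V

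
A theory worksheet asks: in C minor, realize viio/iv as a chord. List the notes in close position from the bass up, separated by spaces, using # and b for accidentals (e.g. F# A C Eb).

viio/iv is a secondary leading-tone chord. The target iv is F in C minor; the applied chord is rooted a semitone below, on E.
Building a diminished triad on E gives E-G-Bb.

E G Bb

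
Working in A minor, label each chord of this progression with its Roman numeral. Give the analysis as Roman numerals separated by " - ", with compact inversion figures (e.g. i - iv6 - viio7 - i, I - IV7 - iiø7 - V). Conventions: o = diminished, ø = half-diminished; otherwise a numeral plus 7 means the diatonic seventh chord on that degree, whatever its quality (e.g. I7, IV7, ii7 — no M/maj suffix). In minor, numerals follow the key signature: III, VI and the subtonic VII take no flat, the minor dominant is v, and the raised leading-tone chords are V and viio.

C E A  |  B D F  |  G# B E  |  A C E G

i6 - iio - V6 - i7

C-E-A has root A, degree 1 in A minor, so i6.
B-D-F has root B, degree 2 in A minor, so iio.
G#-B-E has root E, degree 5 in A minor, so V6.
A-C-E-G: minor seventh chord on A = scale degree 1 → i7.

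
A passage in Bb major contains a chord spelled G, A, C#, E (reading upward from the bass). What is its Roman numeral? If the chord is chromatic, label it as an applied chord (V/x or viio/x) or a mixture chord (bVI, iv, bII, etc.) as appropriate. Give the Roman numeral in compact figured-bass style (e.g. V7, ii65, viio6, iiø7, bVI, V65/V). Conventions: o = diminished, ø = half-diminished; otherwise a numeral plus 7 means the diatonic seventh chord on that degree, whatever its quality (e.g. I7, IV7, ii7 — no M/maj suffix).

Stacked in thirds the chord is A-C#-E-G: a dominant seventh chord on A.
A is not a diatonic chord root with this quality in Bb major, but it lies a perfect fifth above D (iii), so the chord functions as an applied dominant of iii.
With G in the bass the chord is in third inversion, so the figured bass is 42.

V42/iii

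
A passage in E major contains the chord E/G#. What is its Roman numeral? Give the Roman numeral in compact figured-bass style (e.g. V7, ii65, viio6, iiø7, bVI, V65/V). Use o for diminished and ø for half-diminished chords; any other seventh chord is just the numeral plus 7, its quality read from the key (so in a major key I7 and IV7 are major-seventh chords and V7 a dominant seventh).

The pitches E-G#-B form a major triad rooted on E.
In E major, E is the tonic; the diatonic major triad there is I.
With G# in the bass the chord is in first inversion, so the figured bass is 6.

I6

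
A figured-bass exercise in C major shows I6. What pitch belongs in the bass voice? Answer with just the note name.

E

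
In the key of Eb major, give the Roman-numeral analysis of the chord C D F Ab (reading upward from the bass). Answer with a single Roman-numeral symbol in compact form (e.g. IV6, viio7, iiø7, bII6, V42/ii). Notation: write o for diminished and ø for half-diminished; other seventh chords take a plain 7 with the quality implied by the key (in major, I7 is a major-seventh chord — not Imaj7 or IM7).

viiø42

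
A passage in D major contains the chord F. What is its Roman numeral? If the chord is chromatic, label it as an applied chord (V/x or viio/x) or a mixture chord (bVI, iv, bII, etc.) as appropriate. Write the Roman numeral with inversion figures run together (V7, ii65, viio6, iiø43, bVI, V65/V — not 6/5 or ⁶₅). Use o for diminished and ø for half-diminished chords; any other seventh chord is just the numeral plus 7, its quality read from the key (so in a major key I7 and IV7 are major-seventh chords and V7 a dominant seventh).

Stacked in thirds the chord is F-A-C: a major triad on F.
F is the lowered third degree of D major (diatonic 3 would be F#). This is a major triad on the lowered third degree, borrowed from the parallel minor.

bIII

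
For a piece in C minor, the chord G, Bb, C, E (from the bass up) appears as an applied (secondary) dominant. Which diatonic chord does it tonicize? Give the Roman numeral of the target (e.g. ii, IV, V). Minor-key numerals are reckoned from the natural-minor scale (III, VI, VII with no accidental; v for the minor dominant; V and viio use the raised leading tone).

The chord is a dominant seventh chord on C.
A dominant resolves down a perfect fifth: C → F. In C minor, F is scale degree 4, i.e. iv.

iv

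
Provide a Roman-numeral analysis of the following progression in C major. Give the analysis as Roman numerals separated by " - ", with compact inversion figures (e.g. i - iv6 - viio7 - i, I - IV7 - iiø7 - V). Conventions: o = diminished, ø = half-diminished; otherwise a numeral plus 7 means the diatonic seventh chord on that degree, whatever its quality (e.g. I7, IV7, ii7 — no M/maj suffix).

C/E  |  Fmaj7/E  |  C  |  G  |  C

I6 - IV42 - I - V - I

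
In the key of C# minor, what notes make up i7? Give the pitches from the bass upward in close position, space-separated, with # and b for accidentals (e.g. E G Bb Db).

The numeral's case and figure indicate a minor seventh chord. In C# minor its root, the tonic, is C#.
That chord is spelled C#-E-G#-B.

C# E G# B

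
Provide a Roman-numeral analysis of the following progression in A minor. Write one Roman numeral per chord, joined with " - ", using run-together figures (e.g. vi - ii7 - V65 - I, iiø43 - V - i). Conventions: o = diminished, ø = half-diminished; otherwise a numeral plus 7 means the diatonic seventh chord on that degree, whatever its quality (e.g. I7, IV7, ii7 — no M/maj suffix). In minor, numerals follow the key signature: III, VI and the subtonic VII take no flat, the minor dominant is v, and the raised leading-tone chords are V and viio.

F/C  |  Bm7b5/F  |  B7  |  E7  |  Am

F/C has root F, degree 6 in A minor, so VI64.
Bm7b5/F has root B, degree 2 in A minor, so iiø43.
B7 is the secondary dominant of V (dominant seventh chord on B): V7/V.
E7: dominant seventh chord on E = scale degree 5 → V7.
Am: root A is the tonic; minor triad there is i.

VI64 - iiø43 - V7/V - V7 - i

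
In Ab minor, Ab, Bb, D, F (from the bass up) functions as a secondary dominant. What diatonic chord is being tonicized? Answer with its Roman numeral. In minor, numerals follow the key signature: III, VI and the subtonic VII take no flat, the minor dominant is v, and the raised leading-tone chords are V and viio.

V

The chord is a dominant seventh chord on Bb.
A dominant resolves down a perfect fifth: Bb → Eb. In Ab minor, Eb is scale degree 5, i.e. V.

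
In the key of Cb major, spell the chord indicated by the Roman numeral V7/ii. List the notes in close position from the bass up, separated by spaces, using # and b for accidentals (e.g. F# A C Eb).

Ab C Eb Gb

V7/ii is a secondary dominant — the dominant seventh of ii. ii in Cb major is Db, so the applied chord's root is Ab, a perfect fifth above.
Building a dominant seventh chord on Ab gives Ab-C-Eb-Gb.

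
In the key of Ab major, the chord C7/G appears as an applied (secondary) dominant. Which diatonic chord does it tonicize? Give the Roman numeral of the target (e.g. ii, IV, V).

vi

The chord is a dominant seventh chord on C.
A dominant resolves down a perfect fifth: C → F. In Ab major, F is scale degree 6, i.e. vi.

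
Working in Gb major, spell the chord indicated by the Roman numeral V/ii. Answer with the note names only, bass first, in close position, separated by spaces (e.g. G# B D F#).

The slash means an applied dominant: we want the dominant of ii. In Gb major, ii is Ab minor, and its dominant is built on Eb.
Building a major triad on Eb gives Eb-G-Bb.

Eb G Bb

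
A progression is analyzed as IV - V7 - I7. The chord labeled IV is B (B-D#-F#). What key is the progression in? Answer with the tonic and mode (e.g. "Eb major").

F# major

The chord B is a major triad rooted on B; its label is IV.
IV on B implies B is the subdominant; that puts the tonic at F#, and the uppercase numeral fits major mode.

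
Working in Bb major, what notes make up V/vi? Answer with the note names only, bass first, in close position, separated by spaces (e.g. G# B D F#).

D F# A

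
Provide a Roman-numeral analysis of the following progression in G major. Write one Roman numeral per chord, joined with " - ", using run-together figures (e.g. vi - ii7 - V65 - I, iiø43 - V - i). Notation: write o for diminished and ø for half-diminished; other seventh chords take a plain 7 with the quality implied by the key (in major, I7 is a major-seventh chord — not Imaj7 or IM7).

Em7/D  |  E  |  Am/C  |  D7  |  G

vi42 - V/ii - ii6 - V7 - I

Em7/D: root E is the submediant; minor seventh chord there is vi42.
E is the secondary dominant of ii (major triad on E): V/ii.
Am/C has root A, degree 2 in G major, so ii6.
D7: dominant seventh chord on D = scale degree 5 → V7.
G: major triad on G = scale degree 1 → I.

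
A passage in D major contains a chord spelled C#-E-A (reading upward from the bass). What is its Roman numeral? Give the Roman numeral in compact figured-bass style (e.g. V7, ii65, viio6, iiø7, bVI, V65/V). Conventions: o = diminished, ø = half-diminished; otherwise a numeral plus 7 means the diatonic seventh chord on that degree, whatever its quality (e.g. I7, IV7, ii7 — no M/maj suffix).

V6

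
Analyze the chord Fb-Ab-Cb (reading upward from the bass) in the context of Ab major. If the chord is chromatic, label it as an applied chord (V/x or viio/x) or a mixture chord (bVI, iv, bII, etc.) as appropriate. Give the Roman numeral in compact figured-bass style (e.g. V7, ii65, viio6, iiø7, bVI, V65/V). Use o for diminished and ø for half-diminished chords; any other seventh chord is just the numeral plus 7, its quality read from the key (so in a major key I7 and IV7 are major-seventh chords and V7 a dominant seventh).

bVI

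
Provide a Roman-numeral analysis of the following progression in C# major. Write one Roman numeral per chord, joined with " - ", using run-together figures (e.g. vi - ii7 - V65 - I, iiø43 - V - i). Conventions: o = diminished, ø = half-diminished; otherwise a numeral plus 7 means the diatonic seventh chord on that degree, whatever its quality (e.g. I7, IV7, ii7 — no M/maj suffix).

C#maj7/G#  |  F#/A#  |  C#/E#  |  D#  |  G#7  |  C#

C#maj7/G#: root C# is the tonic; major seventh chord there is I43.
F#/A#: major triad on F# = scale degree 4 → IV6.
C#/E#: major triad on C# = scale degree 1 → I6.
D# is the secondary dominant of V (major triad on D#): V/V.
G#7 has root G#, degree 5 in C# major, so V7.
C# has root C#, degree 1 in C# major, so I.

I43 - IV6 - I6 - V/V - V7 - I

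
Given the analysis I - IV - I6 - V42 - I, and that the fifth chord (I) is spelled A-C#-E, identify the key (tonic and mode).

A major

The anchor chord is a major triad on A, labeled I.
If A is scale degree 1 and the mode makes that degree carry a major triad, the tonic is A and the mode is major.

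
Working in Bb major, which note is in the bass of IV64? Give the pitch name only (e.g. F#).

Bb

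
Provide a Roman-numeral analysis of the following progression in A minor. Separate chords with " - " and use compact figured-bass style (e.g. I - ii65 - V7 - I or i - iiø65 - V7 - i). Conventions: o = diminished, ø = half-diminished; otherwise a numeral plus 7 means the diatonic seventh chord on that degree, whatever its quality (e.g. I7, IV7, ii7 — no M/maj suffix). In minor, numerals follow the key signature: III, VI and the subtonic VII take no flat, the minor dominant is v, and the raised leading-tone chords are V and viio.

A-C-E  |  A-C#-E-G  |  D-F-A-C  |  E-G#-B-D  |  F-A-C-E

A-C-E has root A, degree 1 in A minor, so i.
A-C#-E-G: a dominant seventh chord on A, the applied dominant of iv → V7/iv.
D-F-A-C: root D is the subdominant; minor seventh chord there is iv7.
E-G#-B-D has root E, degree 5 in A minor, so V7.
F-A-C-E has root F, degree 6 in A minor, so VI7.

i - V7/iv - iv7 - V7 - VI7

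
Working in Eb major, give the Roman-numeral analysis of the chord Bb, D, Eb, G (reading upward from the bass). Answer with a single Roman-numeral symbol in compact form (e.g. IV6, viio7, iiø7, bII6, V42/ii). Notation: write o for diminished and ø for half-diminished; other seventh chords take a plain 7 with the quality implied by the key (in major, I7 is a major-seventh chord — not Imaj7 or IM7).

I43

The pitches Eb-G-Bb-D form a major seventh chord rooted on Eb.
In Eb major, Eb is the tonic; the diatonic major seventh chord there is I7.
With Bb in the bass the chord is in second inversion, so the figured bass is 43.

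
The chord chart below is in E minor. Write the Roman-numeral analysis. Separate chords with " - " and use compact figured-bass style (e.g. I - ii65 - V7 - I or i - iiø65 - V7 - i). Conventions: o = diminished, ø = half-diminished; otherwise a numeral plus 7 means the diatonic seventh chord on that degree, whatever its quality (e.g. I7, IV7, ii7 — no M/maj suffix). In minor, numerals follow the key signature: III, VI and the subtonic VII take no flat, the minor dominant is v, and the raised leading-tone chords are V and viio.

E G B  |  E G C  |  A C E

i - VI6 - iv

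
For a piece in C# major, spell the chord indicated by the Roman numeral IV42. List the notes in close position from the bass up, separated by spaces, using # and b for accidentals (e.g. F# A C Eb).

E# F# A# C#

The numeral's case and figure indicate a major seventh chord. In C# major its root, the subdominant, is F#.
Stacking thirds from F# gives F#-A#-C#-E#.
With the 42 figure the chord is in third inversion; from the bass E# upward in close position it reads E#-F#-A#-C#.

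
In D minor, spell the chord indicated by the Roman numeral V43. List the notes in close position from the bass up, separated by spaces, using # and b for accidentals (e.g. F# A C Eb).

E G A C#

In D minor, the dominant is A. The dominant is major (leading tone raised), so V is a dominant seventh chord.
Stacking thirds from A gives A-C#-E-G.
The figured bass 43 indicates second inversion, placing the fifth (E) in the bass: E-G-A-C#.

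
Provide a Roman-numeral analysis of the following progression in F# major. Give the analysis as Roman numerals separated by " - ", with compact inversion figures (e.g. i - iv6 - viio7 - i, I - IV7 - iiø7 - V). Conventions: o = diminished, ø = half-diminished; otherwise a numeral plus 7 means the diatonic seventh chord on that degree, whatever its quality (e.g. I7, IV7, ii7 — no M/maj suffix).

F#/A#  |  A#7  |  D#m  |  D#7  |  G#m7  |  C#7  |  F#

I6 - V7/vi - vi - V7/ii - ii7 - V7 - I

F#/A#: root F# is the tonic; major triad there is I6.
A#7: a dominant seventh chord on A#, the applied dominant of vi → V7/vi.
D#m: root D# is the submediant; minor triad there is vi.
D#7: a dominant seventh chord on D#, the applied dominant of ii → V7/ii.
G#m7 has root G#, degree 2 in F# major, so ii7.
C#7 has root C#, degree 5 in F# major, so V7.
F# has root F#, degree 1 in F# major, so I.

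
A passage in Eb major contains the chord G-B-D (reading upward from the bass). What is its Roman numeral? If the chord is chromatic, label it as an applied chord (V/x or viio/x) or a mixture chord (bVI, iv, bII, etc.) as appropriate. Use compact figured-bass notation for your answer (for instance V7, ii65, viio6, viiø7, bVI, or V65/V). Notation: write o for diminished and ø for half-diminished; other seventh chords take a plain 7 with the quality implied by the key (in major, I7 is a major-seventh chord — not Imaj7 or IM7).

V/vi

Stacked in thirds the chord is G-B-D: a major triad on G.
G is not a diatonic chord root with this quality in Eb major, but it lies a perfect fifth above C (vi), so the chord functions as an applied dominant of vi.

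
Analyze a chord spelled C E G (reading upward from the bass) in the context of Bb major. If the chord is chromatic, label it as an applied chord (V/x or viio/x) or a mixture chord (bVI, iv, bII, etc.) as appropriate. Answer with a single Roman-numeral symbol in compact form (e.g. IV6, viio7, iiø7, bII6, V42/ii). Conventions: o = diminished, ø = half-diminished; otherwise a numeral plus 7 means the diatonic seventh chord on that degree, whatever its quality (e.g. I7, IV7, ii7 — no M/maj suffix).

V/V

Stacked in thirds the chord is C-E-G: a major triad on C.
C is not a diatonic chord root with this quality in Bb major, but it lies a perfect fifth above F (V), so the chord functions as an applied dominant of V.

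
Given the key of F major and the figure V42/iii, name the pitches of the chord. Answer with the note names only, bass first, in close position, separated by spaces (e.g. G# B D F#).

V42/iii is a secondary dominant — the dominant seventh of iii. iii in F major is A, so the applied chord's root is E, a perfect fifth above.
Building a dominant seventh chord on E gives E-G#-B-D.
The figured bass 42 indicates third inversion, placing the seventh (D) in the bass: D-E-G#-B.

D E G# B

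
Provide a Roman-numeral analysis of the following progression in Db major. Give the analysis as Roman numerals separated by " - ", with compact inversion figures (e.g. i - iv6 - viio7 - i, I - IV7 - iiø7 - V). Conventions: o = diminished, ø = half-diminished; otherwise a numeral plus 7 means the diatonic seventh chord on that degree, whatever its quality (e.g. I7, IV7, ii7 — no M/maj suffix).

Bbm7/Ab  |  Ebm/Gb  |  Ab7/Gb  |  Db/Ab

Bbm7/Ab: minor seventh chord on Bb = scale degree 6 → vi42.
Ebm/Gb: minor triad on Eb = scale degree 2 → ii6.
Ab7/Gb: dominant seventh chord on Ab = scale degree 5 → V42.
Db/Ab has root Db, degree 1 in Db major, so I64.

vi42 - ii6 - V42 - I64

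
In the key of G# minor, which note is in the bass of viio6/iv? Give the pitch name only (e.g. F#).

D#

The applied chord viio6/iv is rooted on B#: B#-D#-F#.
The figure 6 means first inversion — the third is in the bass.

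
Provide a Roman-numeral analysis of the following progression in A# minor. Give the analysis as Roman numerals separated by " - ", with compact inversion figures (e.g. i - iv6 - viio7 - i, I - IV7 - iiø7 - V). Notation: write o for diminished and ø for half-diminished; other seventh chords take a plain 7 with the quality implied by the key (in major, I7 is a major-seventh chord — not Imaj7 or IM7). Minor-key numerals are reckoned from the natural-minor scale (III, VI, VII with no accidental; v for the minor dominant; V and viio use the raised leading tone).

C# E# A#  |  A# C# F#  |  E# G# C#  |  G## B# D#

i6 - VI6 - III6 - viio

C#-E#-A# has root A#, degree 1 in A# minor, so i6.
A#-C#-F#: major triad on F# = scale degree 6 → VI6.
E#-G#-C# has root C#, degree 3 in A# minor, so III6.
G##-B#-D#: diminished triad on G## = scale degree 7 → viio.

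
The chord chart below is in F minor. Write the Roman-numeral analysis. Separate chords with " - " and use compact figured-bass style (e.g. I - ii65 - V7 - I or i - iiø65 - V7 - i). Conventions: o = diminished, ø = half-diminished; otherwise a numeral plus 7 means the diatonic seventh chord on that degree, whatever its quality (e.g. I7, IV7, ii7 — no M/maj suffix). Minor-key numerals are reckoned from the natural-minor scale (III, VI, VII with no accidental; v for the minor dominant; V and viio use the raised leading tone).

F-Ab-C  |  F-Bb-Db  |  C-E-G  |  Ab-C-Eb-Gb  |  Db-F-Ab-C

i - iv64 - V - V7/VI - VI7

F-Ab-C: minor triad on F = scale degree 1 → i.
F-Bb-Db has root Bb, degree 4 in F minor, so iv64.
C-E-G: major triad on C = scale degree 5 → V.
Ab-C-Eb-Gb: a dominant seventh chord on Ab, the applied dominant of VI → V7/VI.
Db-F-Ab-C: major seventh chord on Db = scale degree 6 → VI7.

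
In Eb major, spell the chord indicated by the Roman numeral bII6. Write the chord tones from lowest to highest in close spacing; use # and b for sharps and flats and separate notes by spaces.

Ab Cb Fb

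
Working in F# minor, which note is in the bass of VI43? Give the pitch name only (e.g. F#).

VI in F# minor has root D; the chord is D-F#-A-C#.
The figure 43 means second inversion — the fifth is in the bass.

A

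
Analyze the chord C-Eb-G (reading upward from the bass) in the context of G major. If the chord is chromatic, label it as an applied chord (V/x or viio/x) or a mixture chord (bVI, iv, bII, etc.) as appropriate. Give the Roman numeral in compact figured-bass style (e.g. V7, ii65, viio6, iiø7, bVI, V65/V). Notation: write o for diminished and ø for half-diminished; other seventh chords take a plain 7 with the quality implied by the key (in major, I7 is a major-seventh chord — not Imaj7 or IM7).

iv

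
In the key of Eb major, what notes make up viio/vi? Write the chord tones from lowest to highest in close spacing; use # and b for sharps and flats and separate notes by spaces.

B D F

viio/vi is a secondary leading-tone chord. The target vi is C in Eb major; the applied chord is rooted a semitone below, on B.
Building a diminished triad on B gives B-D-F.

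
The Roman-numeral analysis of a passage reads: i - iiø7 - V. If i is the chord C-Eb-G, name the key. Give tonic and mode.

C minor

i is given as C-Eb-G — a minor triad with root C.
If C is scale degree 1 and the mode makes that degree carry a minor triad, the tonic is C and the mode is minor.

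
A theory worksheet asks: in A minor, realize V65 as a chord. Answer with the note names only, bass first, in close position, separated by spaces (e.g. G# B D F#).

G# B D E

In A minor, scale degree 5 is E. The dominant is major (leading tone raised), so V is a dominant seventh chord.
Stacking thirds from E gives E-G#-B-D.
The figured bass 65 indicates first inversion, placing the third (G#) in the bass: G#-B-D-E.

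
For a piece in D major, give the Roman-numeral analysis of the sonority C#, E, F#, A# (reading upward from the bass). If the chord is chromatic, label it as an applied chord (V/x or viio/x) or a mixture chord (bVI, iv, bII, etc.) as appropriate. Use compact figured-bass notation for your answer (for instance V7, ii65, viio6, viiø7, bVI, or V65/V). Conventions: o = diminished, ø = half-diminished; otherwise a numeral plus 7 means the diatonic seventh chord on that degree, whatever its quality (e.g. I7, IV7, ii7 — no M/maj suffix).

Stacked in thirds the chord is F#-A#-C#-E: a dominant seventh chord on F#.
F# is not a diatonic chord root with this quality in D major, but it lies a perfect fifth above B (vi), so the chord functions as an applied dominant of vi.
With C# in the bass the chord is in second inversion, so the figured bass is 43.

V43/vi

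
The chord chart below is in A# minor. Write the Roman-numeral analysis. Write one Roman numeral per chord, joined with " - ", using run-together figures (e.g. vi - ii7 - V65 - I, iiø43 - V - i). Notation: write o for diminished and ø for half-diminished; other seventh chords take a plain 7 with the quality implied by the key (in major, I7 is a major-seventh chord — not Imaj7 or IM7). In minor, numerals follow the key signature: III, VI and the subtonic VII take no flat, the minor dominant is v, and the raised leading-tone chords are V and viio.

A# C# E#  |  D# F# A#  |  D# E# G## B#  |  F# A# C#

i - iv - V42 - VI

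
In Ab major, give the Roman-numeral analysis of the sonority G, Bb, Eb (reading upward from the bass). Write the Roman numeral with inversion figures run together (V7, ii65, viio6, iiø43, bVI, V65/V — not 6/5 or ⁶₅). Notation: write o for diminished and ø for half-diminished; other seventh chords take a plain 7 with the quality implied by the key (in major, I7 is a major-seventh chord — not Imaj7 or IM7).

V6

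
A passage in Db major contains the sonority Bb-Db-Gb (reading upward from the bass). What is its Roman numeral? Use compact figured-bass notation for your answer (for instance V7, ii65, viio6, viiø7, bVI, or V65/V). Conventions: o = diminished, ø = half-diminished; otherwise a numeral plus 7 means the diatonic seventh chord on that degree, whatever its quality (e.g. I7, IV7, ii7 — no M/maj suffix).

IV6

The pitches Gb-Bb-Db form a major triad rooted on Gb.
Gb is scale degree 4 in Db major, and a major triad on that degree is written IV.
With Bb in the bass the chord is in first inversion, so the figured bass is 6.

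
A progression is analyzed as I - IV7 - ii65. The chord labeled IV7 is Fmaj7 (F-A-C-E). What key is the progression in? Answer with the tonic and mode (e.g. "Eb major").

C major

The chord Fmaj7 is a major seventh chord rooted on F; its label is IV7.
Counting down 3 scale steps from F places the tonic on C; a major seventh chord on degree 4 is diatonic only in major.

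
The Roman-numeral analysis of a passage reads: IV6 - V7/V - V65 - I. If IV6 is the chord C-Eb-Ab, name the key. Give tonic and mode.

Eb major

The chord Ab/C is a major triad rooted on Ab; its label is IV6.
IV6 on Ab implies Ab is the subdominant; that puts the tonic at Eb, and the uppercase numeral fits major mode.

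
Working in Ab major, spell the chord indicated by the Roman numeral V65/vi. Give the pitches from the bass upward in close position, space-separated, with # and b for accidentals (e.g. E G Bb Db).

E G Bb C

The slash means an applied dominant: we want the dominant of vi. In Ab major, vi is F minor, and its dominant is built on C.
Building a dominant seventh chord on C gives C-E-G-Bb.
With the 65 figure the chord is in first inversion; from the bass E upward in close position it reads E-G-Bb-C.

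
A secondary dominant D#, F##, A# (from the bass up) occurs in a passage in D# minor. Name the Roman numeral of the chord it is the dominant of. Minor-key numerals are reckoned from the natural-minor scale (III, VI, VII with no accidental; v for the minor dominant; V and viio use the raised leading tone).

The chord is a major triad on D#.
A dominant resolves down a perfect fifth: D# → G#. In D# minor, G# is scale degree 4, i.e. iv.

iv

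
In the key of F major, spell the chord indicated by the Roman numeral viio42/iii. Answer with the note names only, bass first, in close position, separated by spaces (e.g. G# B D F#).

viio42/iii is a secondary leading-tone chord. The target iii is A in F major; the applied chord is rooted a semitone below, on G#.
Building a fully diminished seventh chord on G# gives G#-B-D-F.
With the 42 figure the chord is in third inversion; from the bass F upward in close position it reads F-G#-B-D.

F G# B D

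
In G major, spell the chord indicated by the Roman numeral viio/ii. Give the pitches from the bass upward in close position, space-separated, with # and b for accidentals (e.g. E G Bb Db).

G# B D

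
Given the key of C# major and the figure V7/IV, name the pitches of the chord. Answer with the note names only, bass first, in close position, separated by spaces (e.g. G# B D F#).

V7/IV is a secondary dominant — the dominant seventh of IV. IV in C# major is F#, so the applied chord's root is C#, a perfect fifth above.
Building a dominant seventh chord on C# gives C#-E#-G#-B.

C# E# G# B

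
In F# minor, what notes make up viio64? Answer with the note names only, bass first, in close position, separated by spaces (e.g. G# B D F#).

In F# minor, the leading-tone chord is built on the raised seventh degree, E#.
Stacking thirds from E# gives E#-G#-B.
The figured bass 64 indicates second inversion, placing the fifth (B) in the bass: B-E#-G#.

B E# G#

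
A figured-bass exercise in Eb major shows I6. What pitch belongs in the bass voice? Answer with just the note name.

G

I in Eb major has root Eb; the chord is Eb-G-Bb.
The figure 6 means first inversion — the third is in the bass.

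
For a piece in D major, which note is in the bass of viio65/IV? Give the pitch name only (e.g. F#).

The applied chord viio65/IV is rooted on F#: F#-A-C-Eb.
The figure 65 means first inversion — the third is in the bass.

A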